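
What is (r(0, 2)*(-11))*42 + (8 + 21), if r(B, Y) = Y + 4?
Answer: -2743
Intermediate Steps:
r(B, Y) = 4 + Y
(r(0, 2)*(-11))*42 + (8 + 21) = ((4 + 2)*(-11))*42 + (8 + 21) = (6*(-11))*42 + 29 = -66*42 + 29 = -2772 + 29 = -2743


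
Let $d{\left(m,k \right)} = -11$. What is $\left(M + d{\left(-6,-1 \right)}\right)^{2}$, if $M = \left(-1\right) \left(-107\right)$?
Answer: $9216$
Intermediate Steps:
$M = 107$
$\left(M + d{\left(-6,-1 \right)}\right)^{2} = \left(107 - 11\right)^{2} = 96^{2} = 9216$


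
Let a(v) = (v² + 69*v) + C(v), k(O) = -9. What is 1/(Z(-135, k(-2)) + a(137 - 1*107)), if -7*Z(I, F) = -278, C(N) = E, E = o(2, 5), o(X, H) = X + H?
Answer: 7/21117 ≈ 0.00033149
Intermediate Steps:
o(X, H) = H + X
E = 7 (E = 5 + 2 = 7)
C(N) = 7
a(v) = 7 + v² + 69*v (a(v) = (v² + 69*v) + 7 = 7 + v² + 69*v)
Z(I, F) = 278/7 (Z(I, F) = -⅐*(-278) = 278/7)
1/(Z(-135, k(-2)) + a(137 - 1*107)) = 1/(278/7 + (7 + (137 - 1*107)² + 69*(137 - 1*107))) = 1/(278/7 + (7 + (137 - 107)² + 69*(137 - 107))) = 1/(278/7 + (7 + 30² + 69*30)) = 1/(278/7 + (7 + 900 + 2070)) = 1/(278/7 + 2977) = 1/(21117/7) = 7/21117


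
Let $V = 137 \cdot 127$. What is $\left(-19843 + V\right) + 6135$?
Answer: $3691$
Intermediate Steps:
$V = 17399$
$\left(-19843 + V\right) + 6135 = \left(-19843 + 17399\right) + 6135 = -2444 + 6135 = 3691$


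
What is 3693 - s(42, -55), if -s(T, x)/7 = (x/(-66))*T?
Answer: 3938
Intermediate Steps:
s(T, x) = 7*T*x/66 (s(T, x) = -7*x/(-66)*T = -7*x*(-1/66)*T = -7*(-x/66)*T = -(-7)*T*x/66 = 7*T*x/66)
3693 - s(42, -55) = 3693 - 7*42*(-55)/66 = 3693 - 1*(-245) = 3693 + 245 = 3938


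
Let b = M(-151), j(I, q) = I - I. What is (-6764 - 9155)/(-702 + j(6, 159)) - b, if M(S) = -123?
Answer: 102265/702 ≈ 145.68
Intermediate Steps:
j(I, q) = 0
b = -123
(-6764 - 9155)/(-702 + j(6, 159)) - b = (-6764 - 9155)/(-702 + 0) - 1*(-123) = -15919/(-702) + 123 = -15919*(-1/702) + 123 = 15919/702 + 123 = 102265/702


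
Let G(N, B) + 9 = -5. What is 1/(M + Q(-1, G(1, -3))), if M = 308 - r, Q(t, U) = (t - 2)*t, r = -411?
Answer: 1/722 ≈ 0.0013850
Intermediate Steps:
G(N, B) = -14 (G(N, B) = -9 - 5 = -14)
Q(t, U) = t*(-2 + t) (Q(t, U) = (-2 + t)*t = t*(-2 + t))
M = 719 (M = 308 - 1*(-411) = 308 + 411 = 719)
1/(M + Q(-1, G(1, -3))) = 1/(719 - (-2 - 1)) = 1/(719 - 1*(-3)) = 1/(719 + 3) = 1/722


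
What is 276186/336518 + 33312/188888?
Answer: 565877757/567537607 ≈ 0.99708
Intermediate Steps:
276186/336518 + 33312/188888 = 276186*(1/336518) + 33312*(1/188888) = 138093/168259 + 4164/23611 = 565877757/567537607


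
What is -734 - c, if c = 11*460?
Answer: -5794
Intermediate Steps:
c = 5060
-734 - c = -734 - 1*5060 = -734 - 5060 = -5794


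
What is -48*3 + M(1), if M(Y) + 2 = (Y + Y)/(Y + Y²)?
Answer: -145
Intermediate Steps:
M(Y) = -2 + 2*Y/(Y + Y²) (M(Y) = -2 + (Y + Y)/(Y + Y²) = -2 + (2*Y)/(Y + Y²) = -2 + 2*Y/(Y + Y²))
-48*3 + M(1) = -48*3 - 2*1/(1 + 1) = -144 - 2*1/2 = -144 - 2*1*½ = -144 - 1 = -145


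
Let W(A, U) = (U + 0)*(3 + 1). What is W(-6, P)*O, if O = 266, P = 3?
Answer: 3192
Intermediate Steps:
W(A, U) = 4*U (W(A, U) = U*4 = 4*U)
W(-6, P)*O = (4*3)*266 = 12*266 = 3192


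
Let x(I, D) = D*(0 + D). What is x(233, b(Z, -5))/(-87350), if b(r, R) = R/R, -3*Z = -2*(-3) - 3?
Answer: -1/87350 ≈ -1.1448e-5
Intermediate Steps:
Z = -1 (Z = -(-2*(-3) - 3)/3 = -(6 - 3)/3 = -1/3*3 = -1)
b(r, R) = 1
x(I, D) = D**2 (x(I, D) = D*D = D**2)
x(233, b(Z, -5))/(-87350) = 1**2/(-87350) = 1*(-1/87350) = -1/87350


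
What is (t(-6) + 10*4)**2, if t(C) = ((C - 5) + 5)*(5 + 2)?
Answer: 4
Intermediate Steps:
t(C) = 7*C (t(C) = ((-5 + C) + 5)*7 = C*7 = 7*C)
(t(-6) + 10*4)**2 = (7*(-6) + 10*4)**2 = (-42 + 40)**2 = (-2)**2 = 4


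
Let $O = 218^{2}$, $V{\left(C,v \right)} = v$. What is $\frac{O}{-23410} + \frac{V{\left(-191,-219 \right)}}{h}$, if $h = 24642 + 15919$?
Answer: $- \frac{966373877}{474766505} \approx -2.0355$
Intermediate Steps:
$O = 47524$
$h = 40561$
$\frac{O}{-23410} + \frac{V{\left(-191,-219 \right)}}{h} = \frac{47524}{-23410} - \frac{219}{40561} = 47524 \left(- \frac{1}{23410}\right) - \frac{219}{40561} = - \frac{23762}{11705} - \frac{219}{40561} = - \frac{966373877}{474766505}$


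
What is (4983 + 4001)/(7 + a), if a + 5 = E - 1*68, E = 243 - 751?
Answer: -4492/287 ≈ -15.652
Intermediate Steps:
E = -508
a = -581 (a = -5 + (-508 - 1*68) = -5 + (-508 - 68) = -5 - 576 = -581)
(4983 + 4001)/(7 + a) = (4983 + 4001)/(7 - 581) = 8984/(-574) = 8984*(-1/574) = -4492/287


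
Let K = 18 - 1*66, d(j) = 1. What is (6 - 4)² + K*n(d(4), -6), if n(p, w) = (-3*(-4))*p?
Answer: -572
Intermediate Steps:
n(p, w) = 12*p
K = -48 (K = 18 - 66 = -48)
(6 - 4)² + K*n(d(4), -6) = (6 - 4)² - 576 = 2² - 48*12 = 4 - 576 = -572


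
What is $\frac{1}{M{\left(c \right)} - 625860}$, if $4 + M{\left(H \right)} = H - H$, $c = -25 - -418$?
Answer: $- \frac{1}{625864} \approx -1.5978 \cdot 10^{-6}$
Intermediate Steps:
$c = 393$ ($c = -25 + 418 = 393$)
$M{\left(H \right)} = -4$ ($M{\left(H \right)} = -4 + \left(H - H\right) = -4 + 0 = -4$)
$\frac{1}{M{\left(c \right)} - 625860} = \frac{1}{-4 - 625860} = \frac{1}{-625864} = - \frac{1}{625864}$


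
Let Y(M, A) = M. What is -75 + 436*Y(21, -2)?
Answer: 9081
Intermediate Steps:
-75 + 436*Y(21, -2) = -75 + 436*21 = -75 + 9156 = 9081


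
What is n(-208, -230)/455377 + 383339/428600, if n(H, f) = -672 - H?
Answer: 174364893403/195174582200 ≈ 0.89338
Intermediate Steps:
n(-208, -230)/455377 + 383339/428600 = (-672 - 1*(-208))/455377 + 383339/428600 = (-672 + 208)*(1/455377) + 383339*(1/428600) = -464*1/455377 + 383339/428600 = -464/455377 + 383339/428600 = 174364893403/195174582200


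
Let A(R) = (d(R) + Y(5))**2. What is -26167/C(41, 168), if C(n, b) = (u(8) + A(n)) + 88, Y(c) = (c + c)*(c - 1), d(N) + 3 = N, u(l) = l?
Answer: -26167/6180 ≈ -4.2341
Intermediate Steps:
d(N) = -3 + N
Y(c) = 2*c*(-1 + c) (Y(c) = (2*c)*(-1 + c) = 2*c*(-1 + c))
A(R) = (37 + R)**2 (A(R) = ((-3 + R) + 2*5*(-1 + 5))**2 = ((-3 + R) + 2*5*4)**2 = ((-3 + R) + 40)**2 = (37 + R)**2)
C(n, b) = 96 + (37 + n)**2 (C(n, b) = (8 + (37 + n)**2) + 88 = 96 + (37 + n)**2)
-26167/C(41, 168) = -26167/(96 + (37 + 41)**2) = -26167/(96 + 78**2) = -26167/(96 + 6084) = -26167/6180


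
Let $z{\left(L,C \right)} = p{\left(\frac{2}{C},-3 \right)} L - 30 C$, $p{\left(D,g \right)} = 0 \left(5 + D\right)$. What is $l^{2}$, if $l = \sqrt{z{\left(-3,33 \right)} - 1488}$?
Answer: $-2478$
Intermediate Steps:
$p{\left(D,g \right)} = 0$
$z{\left(L,C \right)} = - 30 C$ ($z{\left(L,C \right)} = 0 L - 30 C = 0 - 30 C = - 30 C$)
$l = i \sqrt{2478}$ ($l = \sqrt{\left(-30\right) 33 - 1488} = \sqrt{-990 - 1488} = \sqrt{-2478} = i \sqrt{2478} \approx 49.78 i$)
$l^{2} = \left(i \sqrt{2478}\right)^{2} = -2478$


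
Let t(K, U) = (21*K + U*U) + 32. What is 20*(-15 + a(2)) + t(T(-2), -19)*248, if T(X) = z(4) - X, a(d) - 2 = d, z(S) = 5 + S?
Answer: 154532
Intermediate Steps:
a(d) = 2 + d
T(X) = 9 - X (T(X) = (5 + 4) - X = 9 - X)
t(K, U) = 32 + U**2 + 21*K (t(K, U) = (21*K + U**2) + 32 = (U**2 + 21*K) + 32 = 32 + U**2 + 21*K)
20*(-15 + a(2)) + t(T(-2), -19)*248 = 20*(-15 + (2 + 2)) + (32 + (-19)**2 + 21*(9 - 1*(-2)))*248 = 20*(-15 + 4) + (32 + 361 + 21*(9 + 2))*248 = 20*(-11) + (32 + 361 + 21*11)*248 = -220 + (32 + 361 + 231)*248 = -220 + 624*248 = -220 + 154752 = 154532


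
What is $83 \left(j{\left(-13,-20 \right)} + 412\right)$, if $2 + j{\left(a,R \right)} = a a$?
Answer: $48057$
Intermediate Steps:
$j{\left(a,R \right)} = -2 + a^{2}$ ($j{\left(a,R \right)} = -2 + a a = -2 + a^{2}$)
$83 \left(j{\left(-13,-20 \right)} + 412\right) = 83 \left(\left(-2 + \left(-13\right)^{2}\right) + 412\right) = 83 \left(\left(-2 + 169\right) + 412\right) = 83 \left(167 + 412\right) = 83 \cdot 579 = 48057$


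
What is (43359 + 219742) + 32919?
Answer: 296020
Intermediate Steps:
(43359 + 219742) + 32919 = 263101 + 32919 = 296020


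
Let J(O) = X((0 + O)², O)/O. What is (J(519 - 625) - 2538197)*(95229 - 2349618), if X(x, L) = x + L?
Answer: 5722320107478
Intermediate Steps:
X(x, L) = L + x
J(O) = (O + O²)/O (J(O) = (O + (0 + O)²)/O = (O + O²)/O)
(J(519 - 625) - 2538197)*(95229 - 2349618) = ((1 + (519 - 625)) - 2538197)*(95229 - 2349618) = ((1 - 106) - 2538197)*(-2254389) = (-105 - 2538197)*(-2254389) = -2538302*(-2254389) = 5722320107478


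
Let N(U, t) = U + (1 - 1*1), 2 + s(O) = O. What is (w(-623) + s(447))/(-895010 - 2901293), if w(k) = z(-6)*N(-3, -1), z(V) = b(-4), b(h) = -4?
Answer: -457/3796303 ≈ -0.00012038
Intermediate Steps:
s(O) = -2 + O
z(V) = -4
N(U, t) = U (N(U, t) = U + (1 - 1) = U + 0 = U)
w(k) = 12 (w(k) = -4*(-3) = 12)
(w(-623) + s(447))/(-895010 - 2901293) = (12 + (-2 + 447))/(-895010 - 2901293) = (12 + 445)/(-3796303) = 457*(-1/3796303) = -457/3796303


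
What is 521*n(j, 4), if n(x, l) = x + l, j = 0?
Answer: 2084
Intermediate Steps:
n(x, l) = l + x
521*n(j, 4) = 521*(4 + 0) = 521*4 = 2084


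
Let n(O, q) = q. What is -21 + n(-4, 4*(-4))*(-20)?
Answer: 299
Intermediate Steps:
-21 + n(-4, 4*(-4))*(-20) = -21 + (4*(-4))*(-20) = -21 - 16*(-20) = -21 + 320 = 299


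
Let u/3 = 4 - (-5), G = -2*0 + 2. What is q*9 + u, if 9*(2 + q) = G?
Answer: 11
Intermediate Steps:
G = 2 (G = 0 + 2 = 2)
q = -16/9 (q = -2 + (⅑)*2 = -2 + 2/9 = -16/9 ≈ -1.7778)
u = 27 (u = 3*(4 - (-5)) = 3*(4 - 1*(-5)) = 3*(4 + 5) = 3*9 = 27)
q*9 + u = -16/9*9 + 27 = -16 + 27 = 11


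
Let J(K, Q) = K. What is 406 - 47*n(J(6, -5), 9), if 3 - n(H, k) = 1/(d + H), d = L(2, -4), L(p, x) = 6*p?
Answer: 4817/18 ≈ 267.61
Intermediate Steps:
d = 12 (d = 6*2 = 12)
n(H, k) = 3 - 1/(12 + H)
406 - 47*n(J(6, -5), 9) = 406 - 47*(35 + 3*6)/(12 + 6) = 406 - 47*(35 + 18)/18 = 406 - 47*53/18 = 406 - 2491/18 = 4817/18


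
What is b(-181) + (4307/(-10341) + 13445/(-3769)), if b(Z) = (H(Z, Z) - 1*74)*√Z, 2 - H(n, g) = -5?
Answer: -155267828/38975229 - 67*I*√181 ≈ -3.9838 - 901.39*I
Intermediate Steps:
H(n, g) = 7 (H(n, g) = 2 - 1*(-5) = 2 + 5 = 7)
b(Z) = -67*√Z (b(Z) = (7 - 1*74)*√Z = (7 - 74)*√Z = -67*√Z)
b(-181) + (4307/(-10341) + 13445/(-3769)) = -67*I*√181 + (4307/(-10341) + 13445/(-3769)) = -67*I*√181 + (4307*(-1/10341) + 13445*(-1/3769)) = -67*I*√181 + (-4307/10341 - 13445/3769) = -67*I*√181 - 155267828/38975229 = -155267828/38975229 - 67*I*√181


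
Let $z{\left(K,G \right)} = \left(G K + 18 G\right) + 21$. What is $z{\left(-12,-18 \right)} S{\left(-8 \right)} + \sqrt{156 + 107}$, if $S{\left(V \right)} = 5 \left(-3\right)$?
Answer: $1305 + \sqrt{263} \approx 1321.2$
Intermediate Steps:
$S{\left(V \right)} = -15$
$z{\left(K,G \right)} = 21 + 18 G + G K$ ($z{\left(K,G \right)} = \left(18 G + G K\right) + 21 = 21 + 18 G + G K$)
$z{\left(-12,-18 \right)} S{\left(-8 \right)} + \sqrt{156 + 107} = \left(21 + 18 \left(-18\right) - -216\right) \left(-15\right) + \sqrt{156 + 107} = \left(21 - 324 + 216\right) \left(-15\right) + \sqrt{263} = \left(-87\right) \left(-15\right) + \sqrt{263} = 1305 + \sqrt{263}$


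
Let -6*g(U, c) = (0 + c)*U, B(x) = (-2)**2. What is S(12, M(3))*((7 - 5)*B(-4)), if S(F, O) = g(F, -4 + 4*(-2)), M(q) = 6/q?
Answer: 192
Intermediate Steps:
B(x) = 4
g(U, c) = -U*c/6 (g(U, c) = -(0 + c)*U/6 = -c*U/6 = -U*c/6)
S(F, O) = 2*F (S(F, O) = -F*(-4 + 4*(-2))/6 = -F*(-4 - 8)/6 = -1/6*F*(-12) = 2*F)
S(12, M(3))*((7 - 5)*B(-4)) = (2*12)*((7 - 5)*4) = 24*(2*4) = 24*8 = 192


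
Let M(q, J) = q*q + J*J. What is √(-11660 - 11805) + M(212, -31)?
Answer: 45905 + 19*I*√65 ≈ 45905.0 + 153.18*I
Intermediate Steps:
M(q, J) = J² + q² (M(q, J) = q² + J² = J² + q²)
√(-11660 - 11805) + M(212, -31) = √(-11660 - 11805) + ((-31)² + 212²) = √(-23465) + (961 + 44944) = 19*I*√65 + 45905 = 45905 + 19*I*√65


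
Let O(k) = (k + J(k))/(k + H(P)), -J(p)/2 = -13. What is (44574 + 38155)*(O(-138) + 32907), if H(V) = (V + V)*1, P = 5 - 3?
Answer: 182402967425/67 ≈ 2.7224e+9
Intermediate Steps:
J(p) = 26 (J(p) = -2*(-13) = 26)
P = 2
H(V) = 2*V (H(V) = (2*V)*1 = 2*V)
O(k) = (26 + k)/(4 + k) (O(k) = (k + 26)/(k + 2*2) = (26 + k)/(k + 4) = (26 + k)/(4 + k))
(44574 + 38155)*(O(-138) + 32907) = (44574 + 38155)*((26 - 138)/(4 - 138) + 32907) = 82729*(-112/(-134) + 32907) = 82729*(-1/134*(-112) + 32907) = 82729*(56/67 + 32907) = 82729*(2204825/67) = 182402967425/67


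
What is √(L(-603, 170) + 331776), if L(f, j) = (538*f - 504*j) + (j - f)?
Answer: I*√77545 ≈ 278.47*I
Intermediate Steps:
L(f, j) = -503*j + 537*f (L(f, j) = (-504*j + 538*f) + (j - f) = -503*j + 537*f)
√(L(-603, 170) + 331776) = √((-503*170 + 537*(-603)) + 331776) = √((-85510 - 323811) + 331776) = √(-409321 + 331776) = √(-77545) = I*√77545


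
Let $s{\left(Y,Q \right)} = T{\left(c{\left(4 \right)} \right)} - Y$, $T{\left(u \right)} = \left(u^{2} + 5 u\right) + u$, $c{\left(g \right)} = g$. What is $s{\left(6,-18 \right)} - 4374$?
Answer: $-4340$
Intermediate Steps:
$T{\left(u \right)} = u^{2} + 6 u$
$s{\left(Y,Q \right)} = 40 - Y$ ($s{\left(Y,Q \right)} = 4 \left(6 + 4\right) - Y = 4 \cdot 10 - Y = 40 - Y$)
$s{\left(6,-18 \right)} - 4374 = \left(40 - 6\right) - 4374 = 34 - 4374 = -4340$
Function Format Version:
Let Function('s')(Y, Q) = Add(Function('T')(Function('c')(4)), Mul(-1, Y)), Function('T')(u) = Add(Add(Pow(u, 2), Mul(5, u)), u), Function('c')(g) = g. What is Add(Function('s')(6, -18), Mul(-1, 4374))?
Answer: -4340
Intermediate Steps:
Function('T')(u) = Add(Pow(u, 2), Mul(6, u))
Function('s')(Y, Q) = Add(40, Mul(-1, Y)) (Function('s')(Y, Q) = Add(Mul(4, Add(6, 4)), Mul(-1, Y)) = Add(Mul(4, 10), Mul(-1, Y)) = Add(40, Mul(-1, Y)))
Add(Function('s')(6, -18), Mul(-1, 4374)) = Add(Add(40, Mul(-1, 6)), Mul(-1, 4374)) = Add(Add(40, -6), -4374) = Add(34, -4374) = -4340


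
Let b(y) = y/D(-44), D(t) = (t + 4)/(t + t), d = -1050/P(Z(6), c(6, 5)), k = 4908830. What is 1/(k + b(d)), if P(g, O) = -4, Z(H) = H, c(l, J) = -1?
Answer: 2/9818815 ≈ 2.0369e-7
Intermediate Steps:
d = 525/2 (d = -1050/(-4) = -1050*(-¼) = 525/2 ≈ 262.50)
D(t) = (4 + t)/(2*t) (D(t) = (4 + t)/((2*t)) = (4 + t)*(1/(2*t)) = (4 + t)/(2*t))
b(y) = 11*y/5 (b(y) = y/(((½)*(4 - 44)/(-44))) = y/(((½)*(-1/44)*(-40))) = y/(5/11) = y*(11/5) = 11*y/5)
1/(k + b(d)) = 1/(4908830 + (11/5)*(525/2)) = 1/(4908830 + 1155/2) = 1/(9818815/2) = 2/9818815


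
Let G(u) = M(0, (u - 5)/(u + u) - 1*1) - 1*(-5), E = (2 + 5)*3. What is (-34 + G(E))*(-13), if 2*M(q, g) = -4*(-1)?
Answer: 351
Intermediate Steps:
E = 21 (E = 7*3 = 21)
M(q, g) = 2 (M(q, g) = (-4*(-1))/2 = (1/2)*4 = 2)
G(u) = 7 (G(u) = 2 - 1*(-5) = 2 + 5 = 7)
(-34 + G(E))*(-13) = (-34 + 7)*(-13) = -27*(-13) = 351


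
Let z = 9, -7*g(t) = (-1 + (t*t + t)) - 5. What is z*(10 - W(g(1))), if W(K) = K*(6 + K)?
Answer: 2754/49 ≈ 56.204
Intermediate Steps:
g(t) = 6/7 - t/7 - t²/7 (g(t) = -((-1 + (t*t + t)) - 5)/7 = -((-1 + (t² + t)) - 5)/7 = -((-1 + (t + t²)) - 5)/7 = -((-1 + t + t²) - 5)/7 = -(-6 + t + t²)/7 = 6/7 - t/7 - t²/7)
z*(10 - W(g(1))) = 9*(10 - (6/7 - ⅐*1 - ⅐*1²)*(6 + (6/7 - ⅐*1 - ⅐*1²))) = 9*(10 - (6/7 - ⅐ - ⅐*1)*(6 + (6/7 - ⅐ - ⅐*1))) = 9*(10 - (6/7 - ⅐ - ⅐)*(6 + (6/7 - ⅐ - ⅐))) = 9*(10 - 4*(6 + 4/7)/7) = 9*(10 - 4*46/(7*7)) = 9*(10 - 1*184/49) = 9*(10 - 184/49) = 9*(306/49) = 2754/49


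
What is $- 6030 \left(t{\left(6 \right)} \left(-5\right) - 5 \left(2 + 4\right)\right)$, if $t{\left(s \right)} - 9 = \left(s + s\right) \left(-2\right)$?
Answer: $-271350$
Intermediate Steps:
$t{\left(s \right)} = 9 - 4 s$ ($t{\left(s \right)} = 9 + \left(s + s\right) \left(-2\right) = 9 + 2 s \left(-2\right) = 9 - 4 s$)
$- 6030 \left(t{\left(6 \right)} \left(-5\right) - 5 \left(2 + 4\right)\right) = - 6030 \left(\left(9 - 24\right) \left(-5\right) - 5 \left(2 + 4\right)\right) = - 6030 \left(\left(9 - 24\right) \left(-5\right) - 30\right) = - 6030 \left(\left(-15\right) \left(-5\right) - 30\right) = - 6030 \left(75 - 30\right) = \left(-6030\right) 45 = -271350$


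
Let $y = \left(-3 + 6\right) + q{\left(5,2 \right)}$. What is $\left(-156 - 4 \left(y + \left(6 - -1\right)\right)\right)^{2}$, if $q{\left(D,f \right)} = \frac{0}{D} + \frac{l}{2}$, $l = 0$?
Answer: $38416$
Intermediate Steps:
$q{\left(D,f \right)} = 0$ ($q{\left(D,f \right)} = \frac{0}{D} + \frac{0}{2} = 0 + 0 \cdot \frac{1}{2} = 0 + 0 = 0$)
$y = 3$ ($y = \left(-3 + 6\right) + 0 = 3 + 0 = 3$)
$\left(-156 - 4 \left(y + \left(6 - -1\right)\right)\right)^{2} = \left(-156 - 4 \left(3 + \left(6 - -1\right)\right)\right)^{2} = \left(-156 - 4 \left(3 + \left(6 + 1\right)\right)\right)^{2} = \left(-156 - 4 \left(3 + 7\right)\right)^{2} = \left(-156 - 40\right)^{2} = \left(-196\right)^{2} = 38416$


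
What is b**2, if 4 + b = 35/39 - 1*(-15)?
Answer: 215296/1521 ≈ 141.55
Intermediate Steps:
b = 464/39 (b = -4 + (35/39 - 1*(-15)) = -4 + (35*(1/39) + 15) = -4 + (35/39 + 15) = -4 + 620/39 = 464/39 ≈ 11.897)
b**2 = (464/39)**2 = 215296/1521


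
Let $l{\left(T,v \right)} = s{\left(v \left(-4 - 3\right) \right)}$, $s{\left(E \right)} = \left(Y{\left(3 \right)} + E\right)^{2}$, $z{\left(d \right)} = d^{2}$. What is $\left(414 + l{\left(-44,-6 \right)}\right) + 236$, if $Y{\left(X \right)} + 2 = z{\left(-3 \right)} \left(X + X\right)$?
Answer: $9486$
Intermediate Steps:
$Y{\left(X \right)} = -2 + 18 X$ ($Y{\left(X \right)} = -2 + \left(-3\right)^{2} \left(X + X\right) = -2 + 9 \cdot 2 X = -2 + 18 X$)
$s{\left(E \right)} = \left(52 + E\right)^{2}$ ($s{\left(E \right)} = \left(\left(-2 + 18 \cdot 3\right) + E\right)^{2} = \left(\left(-2 + 54\right) + E\right)^{2} = \left(52 + E\right)^{2}$)
$l{\left(T,v \right)} = \left(52 - 7 v\right)^{2}$ ($l{\left(T,v \right)} = \left(52 + v \left(-4 - 3\right)\right)^{2} = \left(52 + v \left(-7\right)\right)^{2} = \left(52 - 7 v\right)^{2}$)
$\left(414 + l{\left(-44,-6 \right)}\right) + 236 = \left(414 + \left(-52 + 7 \left(-6\right)\right)^{2}\right) + 236 = \left(414 + \left(-52 - 42\right)^{2}\right) + 236 = \left(414 + \left(-94\right)^{2}\right) + 236 = \left(414 + 8836\right) + 236 = 9250 + 236 = 9486$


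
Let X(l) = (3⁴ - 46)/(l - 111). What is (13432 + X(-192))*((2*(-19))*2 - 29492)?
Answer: -40112550016/101 ≈ -3.9715e+8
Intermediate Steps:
X(l) = 35/(-111 + l) (X(l) = (81 - 46)/(-111 + l) = 35/(-111 + l))
(13432 + X(-192))*((2*(-19))*2 - 29492) = (13432 + 35/(-111 - 192))*((2*(-19))*2 - 29492) = (13432 + 35/(-303))*(-38*2 - 29492) = (13432 + 35*(-1/303))*(-76 - 29492) = (13432 - 35/303)*(-29568) = (4069861/303)*(-29568) = -40112550016/101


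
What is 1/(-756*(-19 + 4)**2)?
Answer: -1/170100 ≈ -5.8789e-6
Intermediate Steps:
1/(-756*(-19 + 4)**2) = 1/(-756*(-15)**2) = 1/(-756*225) = 1/(-170100) = -1/170100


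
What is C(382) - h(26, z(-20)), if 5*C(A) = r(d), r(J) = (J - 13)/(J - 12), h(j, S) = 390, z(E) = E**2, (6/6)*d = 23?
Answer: -4288/11 ≈ -389.82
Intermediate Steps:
d = 23
r(J) = (-13 + J)/(-12 + J)
C(A) = 2/11 (C(A) = ((-13 + 23)/(-12 + 23))/5 = (10/11)/5 = ((1/11)*10)/5 = (1/5)*(10/11) = 2/11)
C(382) - h(26, z(-20)) = 2/11 - 1*390 = 2/11 - 390 = -4288/11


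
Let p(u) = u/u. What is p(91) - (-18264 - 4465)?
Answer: 22730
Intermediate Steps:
p(u) = 1
p(91) - (-18264 - 4465) = 1 - (-18264 - 4465) = 1 - 1*(-22729) = 1 + 22729 = 22730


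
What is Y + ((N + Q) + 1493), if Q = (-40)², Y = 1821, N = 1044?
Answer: 5958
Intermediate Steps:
Q = 1600
Y + ((N + Q) + 1493) = 1821 + ((1044 + 1600) + 1493) = 1821 + (2644 + 1493) = 1821 + 4137 = 5958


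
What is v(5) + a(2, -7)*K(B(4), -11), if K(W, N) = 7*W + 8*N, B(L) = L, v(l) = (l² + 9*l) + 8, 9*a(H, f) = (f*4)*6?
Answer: 1198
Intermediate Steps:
a(H, f) = 8*f/3 (a(H, f) = ((f*4)*6)/9 = ((4*f)*6)/9 = (24*f)/9 = 8*f/3)
v(l) = 8 + l² + 9*l
v(5) + a(2, -7)*K(B(4), -11) = (8 + 5² + 9*5) + ((8/3)*(-7))*(7*4 + 8*(-11)) = (8 + 25 + 45) - 56*(28 - 88)/3 = 78 - 56/3*(-60) = 78 + 1120 = 1198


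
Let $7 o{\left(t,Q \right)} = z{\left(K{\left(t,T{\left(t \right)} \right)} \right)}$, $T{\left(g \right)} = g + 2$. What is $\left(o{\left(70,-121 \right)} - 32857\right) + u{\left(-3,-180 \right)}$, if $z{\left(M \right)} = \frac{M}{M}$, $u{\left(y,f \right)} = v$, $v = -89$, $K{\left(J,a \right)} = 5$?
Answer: $- \frac{230621}{7} \approx -32946.0$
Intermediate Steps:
$T{\left(g \right)} = 2 + g$
$u{\left(y,f \right)} = -89$
$z{\left(M \right)} = 1$
$o{\left(t,Q \right)} = \frac{1}{7}$ ($o{\left(t,Q \right)} = \frac{1}{7} \cdot 1 = \frac{1}{7}$)
$\left(o{\left(70,-121 \right)} - 32857\right) + u{\left(-3,-180 \right)} = \left(\frac{1}{7} - 32857\right) - 89 = - \frac{229998}{7} - 89 = - \frac{230621}{7}$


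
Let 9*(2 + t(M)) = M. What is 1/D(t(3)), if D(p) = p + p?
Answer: -3/10 ≈ -0.30000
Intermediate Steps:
t(M) = -2 + M/9
D(p) = 2*p
1/D(t(3)) = 1/(2*(-2 + (⅑)*3)) = 1/(2*(-2 + ⅓)) = 1/(2*(-5/3)) = 1/(-10/3) = -3/10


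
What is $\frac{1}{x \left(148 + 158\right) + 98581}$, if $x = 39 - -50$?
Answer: $\frac{1}{125815} \approx 7.9482 \cdot 10^{-6}$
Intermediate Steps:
$x = 89$ ($x = 39 + 50 = 89$)
$\frac{1}{x \left(148 + 158\right) + 98581} = \frac{1}{89 \left(148 + 158\right) + 98581} = \frac{1}{89 \cdot 306 + 98581} = \frac{1}{27234 + 98581} = \frac{1}{125815}$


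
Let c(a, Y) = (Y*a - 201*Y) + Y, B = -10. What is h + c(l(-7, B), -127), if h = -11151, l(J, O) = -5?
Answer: 14884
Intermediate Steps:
c(a, Y) = -200*Y + Y*a (c(a, Y) = (-201*Y + Y*a) + Y = -200*Y + Y*a)
h + c(l(-7, B), -127) = -11151 - 127*(-200 - 5) = -11151 - 127*(-205) = -11151 + 26035 = 14884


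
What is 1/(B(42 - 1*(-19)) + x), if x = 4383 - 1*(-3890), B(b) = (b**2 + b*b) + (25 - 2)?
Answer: 1/15738 ≈ 6.3540e-5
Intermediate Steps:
B(b) = 23 + 2*b**2 (B(b) = (b**2 + b**2) + 23 = 2*b**2 + 23 = 23 + 2*b**2)
x = 8273 (x = 4383 + 3890 = 8273)
1/(B(42 - 1*(-19)) + x) = 1/((23 + 2*(42 - 1*(-19))**2) + 8273) = 1/((23 + 2*(42 + 19)**2) + 8273) = 1/((23 + 2*61**2) + 8273) = 1/((23 + 2*3721) + 8273) = 1/((23 + 7442) + 8273) = 1/(7465 + 8273) = 1/15738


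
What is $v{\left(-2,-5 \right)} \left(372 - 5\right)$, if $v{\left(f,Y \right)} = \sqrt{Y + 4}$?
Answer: $367 i \approx 367.0 i$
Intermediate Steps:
$v{\left(f,Y \right)} = \sqrt{4 + Y}$
$v{\left(-2,-5 \right)} \left(372 - 5\right) = \sqrt{4 - 5} \left(372 - 5\right) = \sqrt{-1} \cdot 367 = i 367 = 367 i$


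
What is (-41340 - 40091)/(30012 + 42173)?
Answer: -81431/72185 ≈ -1.1281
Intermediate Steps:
(-41340 - 40091)/(30012 + 42173) = -81431/72185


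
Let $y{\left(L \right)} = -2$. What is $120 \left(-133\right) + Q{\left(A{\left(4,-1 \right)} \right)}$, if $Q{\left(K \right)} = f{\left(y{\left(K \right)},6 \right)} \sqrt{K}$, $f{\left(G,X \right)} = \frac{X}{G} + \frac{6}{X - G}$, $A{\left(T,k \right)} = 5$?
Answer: $-15960 - \frac{9 \sqrt{5}}{4} \approx -15965.0$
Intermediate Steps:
$f{\left(G,X \right)} = \frac{6}{X - G} + \frac{X}{G}$
$Q{\left(K \right)} = - \frac{9 \sqrt{K}}{4}$ ($Q{\left(K \right)} = \frac{- 6^{2} - -12 - 12}{\left(-2\right) \left(-2 - 6\right)} \sqrt{K} = - \frac{\left(-1\right) 36 + 12 - 12}{2 \left(-2 - 6\right)} \sqrt{K} = - \frac{-36 + 12 - 12}{2 \left(-8\right)} \sqrt{K} = \left(- \frac{1}{2}\right) \left(- \frac{1}{8}\right) \left(-36\right) \sqrt{K} = - \frac{9 \sqrt{K}}{4}$)
$120 \left(-133\right) + Q{\left(A{\left(4,-1 \right)} \right)} = 120 \left(-133\right) - \frac{9 \sqrt{5}}{4} = -15960 - \frac{9 \sqrt{5}}{4}$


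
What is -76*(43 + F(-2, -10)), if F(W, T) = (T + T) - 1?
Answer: -1672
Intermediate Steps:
F(W, T) = -1 + 2*T (F(W, T) = 2*T - 1 = -1 + 2*T)
-76*(43 + F(-2, -10)) = -76*(43 + (-1 + 2*(-10))) = -76*(43 + (-1 - 20)) = -76*(43 - 21) = -76*22 = -1672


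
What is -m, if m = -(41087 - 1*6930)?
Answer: 34157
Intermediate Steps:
m = -34157 (m = -(41087 - 6930) = -1*34157 = -34157)
-m = -1*(-34157) = 34157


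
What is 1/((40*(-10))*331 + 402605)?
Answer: 1/270205 ≈ 3.7009e-6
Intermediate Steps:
1/((40*(-10))*331 + 402605) = 1/(-400*331 + 402605) = 1/(-132400 + 402605) = 1/270205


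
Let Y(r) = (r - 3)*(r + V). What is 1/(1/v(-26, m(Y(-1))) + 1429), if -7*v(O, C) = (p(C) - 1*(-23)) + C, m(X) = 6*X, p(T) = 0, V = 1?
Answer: 23/32860 ≈ 0.00069994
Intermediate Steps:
Y(r) = (1 + r)*(-3 + r) (Y(r) = (r - 3)*(r + 1) = (-3 + r)*(1 + r) = (1 + r)*(-3 + r))
v(O, C) = -23/7 - C/7 (v(O, C) = -((0 - 1*(-23)) + C)/7 = -((0 + 23) + C)/7 = -(23 + C)/7 = -23/7 - C/7)
1/(1/v(-26, m(Y(-1))) + 1429) = 1/(1/(-23/7 - 6*(-3 + (-1)² - 2*(-1))/7) + 1429) = 1/(1/(-23/7 - 6*(-3 + 1 + 2)/7) + 1429) = 1/(1/(-23/7 - 6*0/7) + 1429) = 1/(1/(-23/7 - ⅐*0) + 1429) = 1/(1/(-23/7 + 0) + 1429) = 1/(1/(-23/7) + 1429) = 1/(-7/23 + 1429) = 1/(32860/23) = 23/32860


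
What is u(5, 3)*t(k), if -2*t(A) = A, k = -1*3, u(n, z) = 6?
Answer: 9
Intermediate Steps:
k = -3
t(A) = -A/2
u(5, 3)*t(k) = 6*(-½*(-3)) = 6*(3/2) = 9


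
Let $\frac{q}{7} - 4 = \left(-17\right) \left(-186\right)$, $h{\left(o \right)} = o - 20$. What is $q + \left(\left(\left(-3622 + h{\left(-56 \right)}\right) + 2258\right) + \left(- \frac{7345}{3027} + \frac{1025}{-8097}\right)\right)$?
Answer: $\frac{169275249926}{8169873} \approx 20719.0$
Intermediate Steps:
$h{\left(o \right)} = -20 + o$
$q = 22162$ ($q = 28 + 7 \left(\left(-17\right) \left(-186\right)\right) = 28 + 7 \cdot 3162 = 28 + 22134 = 22162$)
$q + \left(\left(\left(-3622 + h{\left(-56 \right)}\right) + 2258\right) + \left(- \frac{7345}{3027} + \frac{1025}{-8097}\right)\right) = 22162 + \left(\left(\left(-3622 - 76\right) + 2258\right) + \left(- \frac{7345}{3027} + \frac{1025}{-8097}\right)\right) = 22162 + \left(\left(\left(-3622 - 76\right) + 2258\right) + \left(\left(-7345\right) \frac{1}{3027} + 1025 \left(- \frac{1}{8097}\right)\right)\right) = 22162 + \left(\left(-3698 + 2258\right) - \frac{20858380}{8169873}\right) = 22162 - \frac{11785475500}{8169873} = \frac{169275249926}{8169873}$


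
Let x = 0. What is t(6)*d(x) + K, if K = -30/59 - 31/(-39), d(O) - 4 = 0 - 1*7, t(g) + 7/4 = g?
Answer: -114715/9204 ≈ -12.464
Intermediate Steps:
t(g) = -7/4 + g
d(O) = -3 (d(O) = 4 + (0 - 1*7) = 4 + (0 - 7) = 4 - 7 = -3)
K = 659/2301 (K = -30*1/59 - 31*(-1/39) = -30/59 + 31/39 = 659/2301 ≈ 0.28640)
t(6)*d(x) + K = (-7/4 + 6)*(-3) + 659/2301 = (17/4)*(-3) + 659/2301 = -51/4 + 659/2301 = -114715/9204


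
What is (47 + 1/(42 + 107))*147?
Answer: 1029588/149 ≈ 6910.0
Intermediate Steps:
(47 + 1/(42 + 107))*147 = (47 + 1/149)*147 = (7004/149)*147 = 1029588/149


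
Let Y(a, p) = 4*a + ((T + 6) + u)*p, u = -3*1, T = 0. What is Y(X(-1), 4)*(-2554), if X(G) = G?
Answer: -20432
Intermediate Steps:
u = -3
Y(a, p) = 3*p + 4*a (Y(a, p) = 4*a + ((0 + 6) - 3)*p = 4*a + (6 - 3)*p = 4*a + 3*p = 3*p + 4*a)
Y(X(-1), 4)*(-2554) = (3*4 + 4*(-1))*(-2554) = (12 - 4)*(-2554) = 8*(-2554) = -20432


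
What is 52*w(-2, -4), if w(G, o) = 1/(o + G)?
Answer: -26/3 ≈ -8.6667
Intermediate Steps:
w(G, o) = 1/(G + o)
52*w(-2, -4) = 52/(-2 - 4) = 52/(-6) = 52*(-⅙) = -26/3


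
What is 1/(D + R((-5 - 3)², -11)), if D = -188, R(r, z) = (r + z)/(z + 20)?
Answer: -9/1639 ≈ -0.0054912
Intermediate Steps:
R(r, z) = (r + z)/(20 + z)
1/(D + R((-5 - 3)², -11)) = 1/(-188 + ((-5 - 3)² - 11)/(20 - 11)) = 1/(-188 + ((-8)² - 11)/9) = 1/(-188 + (64 - 11)/9) = 1/(-188 + (⅑)*53) = 1/(-188 + 53/9) = 1/(-1639/9) = -9/1639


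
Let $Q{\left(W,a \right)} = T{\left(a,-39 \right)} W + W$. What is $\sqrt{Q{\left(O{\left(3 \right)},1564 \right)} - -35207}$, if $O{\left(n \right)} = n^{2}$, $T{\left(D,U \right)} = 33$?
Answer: $\sqrt{35513} \approx 188.45$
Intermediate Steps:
$Q{\left(W,a \right)} = 34 W$ ($Q{\left(W,a \right)} = 33 W + W = 34 W$)
$\sqrt{Q{\left(O{\left(3 \right)},1564 \right)} - -35207} = \sqrt{34 \cdot 3^{2} - -35207} = \sqrt{34 \cdot 9 + 35207} = \sqrt{306 + 35207} = \sqrt{35513}$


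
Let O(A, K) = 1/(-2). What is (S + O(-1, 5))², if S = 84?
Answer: 27889/4 ≈ 6972.3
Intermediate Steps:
O(A, K) = -½
(S + O(-1, 5))² = (84 - ½)² = (167/2)² = 27889/4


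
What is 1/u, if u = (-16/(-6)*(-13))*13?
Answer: -3/1352 ≈ -0.0022189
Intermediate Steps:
u = -1352/3 (u = (-16*(-1/6)*(-13))*13 = ((8/3)*(-13))*13 = -104/3*13 = -1352/3 ≈ -450.67)
1/u = 1/(-1352/3) = -3/1352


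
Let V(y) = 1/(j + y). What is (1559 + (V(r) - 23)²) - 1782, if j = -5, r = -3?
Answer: 19953/64 ≈ 311.77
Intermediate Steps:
V(y) = 1/(-5 + y)
(1559 + (V(r) - 23)²) - 1782 = (1559 + (1/(-5 - 3) - 23)²) - 1782 = (1559 + (1/(-8) - 23)²) - 1782 = (1559 + (-⅛ - 23)²) - 1782 = (1559 + (-185/8)²) - 1782 = (1559 + 34225/64) - 1782 = 134001/64 - 1782 = 19953/64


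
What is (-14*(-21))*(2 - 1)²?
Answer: 294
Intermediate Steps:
(-14*(-21))*(2 - 1)² = 294*1² = 294*1 = 294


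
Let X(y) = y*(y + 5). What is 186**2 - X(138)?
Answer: 14862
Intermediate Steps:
X(y) = y*(5 + y)
186**2 - X(138) = 186**2 - 138*(5 + 138) = 34596 - 138*143 = 34596 - 1*19734 = 34596 - 19734 = 14862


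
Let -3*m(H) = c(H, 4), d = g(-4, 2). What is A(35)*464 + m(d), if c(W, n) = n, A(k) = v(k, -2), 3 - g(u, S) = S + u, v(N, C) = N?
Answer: 48716/3 ≈ 16239.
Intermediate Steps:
g(u, S) = 3 - S - u (g(u, S) = 3 - (S + u) = 3 + (-S - u) = 3 - S - u)
A(k) = k
d = 5 (d = 3 - 1*2 - 1*(-4) = 3 - 2 + 4 = 5)
m(H) = -4/3 (m(H) = -⅓*4 = -4/3)
A(35)*464 + m(d) = 35*464 - 4/3 = 16240 - 4/3 = 48716/3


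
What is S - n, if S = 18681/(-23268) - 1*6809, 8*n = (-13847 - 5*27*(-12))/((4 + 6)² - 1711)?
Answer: -170199537635/24989832 ≈ -6810.8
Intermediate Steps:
n = 12227/12888 (n = ((-13847 - 5*27*(-12))/((4 + 6)² - 1711))/8 = ((-13847 - 135*(-12))/(10² - 1711))/8 = ((-13847 + 1620)/(100 - 1711))/8 = (-12227/(-1611))/8 = (-12227*(-1/1611))/8 = (⅛)*(12227/1611) = 12227/12888 ≈ 0.94871)
S = -52816831/7756 (S = 18681*(-1/23268) - 6809 = -6227/7756 - 6809 = -52816831/7756 ≈ -6809.8)
S - n = -52816831/7756 - 1*12227/12888 = -52816831/7756 - 12227/12888 = -170199537635/24989832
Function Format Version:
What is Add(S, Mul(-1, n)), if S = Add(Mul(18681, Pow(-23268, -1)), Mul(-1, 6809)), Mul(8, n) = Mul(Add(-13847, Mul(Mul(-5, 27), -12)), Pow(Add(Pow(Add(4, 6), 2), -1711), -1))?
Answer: Rational(-170199537635, 24989832) ≈ -6810.8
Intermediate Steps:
n = Rational(12227, 12888) (n = Mul(Rational(1, 8), Mul(Add(-13847, Mul(Mul(-5, 27), -12)), Pow(Add(Pow(Add(4, 6), 2), -1711), -1))) = Mul(Rational(1, 8), Mul(Add(-13847, Mul(-135, -12)), Pow(Add(Pow(10, 2), -1711), -1))) = Mul(Rational(1, 8), Mul(Add(-13847, 1620), Pow(Add(100, -1711), -1))) = Mul(Rational(1, 8), Mul(-12227, Pow(-1611, -1))) = Mul(Rational(1, 8), Mul(-12227, Rational(-1, 1611))) = Mul(Rational(1, 8), Rational(12227, 1611)) = Rational(12227, 12888) ≈ 0.94871)
S = Rational(-52816831, 7756) (S = Add(Mul(18681, Rational(-1, 23268)), -6809) = Add(Rational(-6227, 7756), -6809) = Rational(-52816831, 7756) ≈ -6809.8)
Add(S, Mul(-1, n)) = Add(Rational(-52816831, 7756), Mul(-1, Rational(12227, 12888))) = Add(Rational(-52816831, 7756), Rational(-12227, 12888)) = Rational(-170199537635, 24989832)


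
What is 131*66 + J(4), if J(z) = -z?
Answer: 8642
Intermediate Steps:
131*66 + J(4) = 131*66 - 1*4 = 8646 - 4 = 8642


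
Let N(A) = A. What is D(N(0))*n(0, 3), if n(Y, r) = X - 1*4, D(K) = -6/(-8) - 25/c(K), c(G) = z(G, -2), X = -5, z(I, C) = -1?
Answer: -927/4 ≈ -231.75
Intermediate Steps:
c(G) = -1
D(K) = 103/4 (D(K) = -6/(-8) - 25/(-1) = -6*(-⅛) - 25*(-1) = ¾ + 25 = 103/4)
n(Y, r) = -9 (n(Y, r) = -5 - 1*4 = -5 - 4 = -9)
D(N(0))*n(0, 3) = (103/4)*(-9) = -927/4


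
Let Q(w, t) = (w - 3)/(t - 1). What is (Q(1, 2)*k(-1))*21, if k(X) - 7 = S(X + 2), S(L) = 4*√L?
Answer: -462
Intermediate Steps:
k(X) = 7 + 4*√(2 + X) (k(X) = 7 + 4*√(X + 2) = 7 + 4*√(2 + X))
Q(w, t) = (-3 + w)/(-1 + t)
(Q(1, 2)*k(-1))*21 = (((-3 + 1)/(-1 + 2))*(7 + 4*√(2 - 1)))*21 = ((-2/1)*(7 + 4*√1))*21 = ((1*(-2))*(7 + 4*1))*21 = -2*(7 + 4)*21 = -2*11*21 = -22*21 = -462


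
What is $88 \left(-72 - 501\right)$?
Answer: $-50424$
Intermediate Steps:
$88 \left(-72 - 501\right) = 88 \left(-573\right) = -50424$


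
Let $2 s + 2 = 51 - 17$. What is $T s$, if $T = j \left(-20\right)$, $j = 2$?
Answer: $-640$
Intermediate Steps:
$T = -40$ ($T = 2 \left(-20\right) = -40$)
$s = 16$ ($s = -1 + \frac{51 - 17}{2} = -1 + \frac{1}{2} \cdot 34 = -1 + 17 = 16$)
$T s = \left(-40\right) 16 = -640$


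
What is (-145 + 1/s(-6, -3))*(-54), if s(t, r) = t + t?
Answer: 15669/2 ≈ 7834.5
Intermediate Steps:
s(t, r) = 2*t
(-145 + 1/s(-6, -3))*(-54) = (-145 + 1/(2*(-6)))*(-54) = (-145 + 1/(-12))*(-54) = (-145 - 1/12)*(-54) = -1741/12*(-54) = 15669/2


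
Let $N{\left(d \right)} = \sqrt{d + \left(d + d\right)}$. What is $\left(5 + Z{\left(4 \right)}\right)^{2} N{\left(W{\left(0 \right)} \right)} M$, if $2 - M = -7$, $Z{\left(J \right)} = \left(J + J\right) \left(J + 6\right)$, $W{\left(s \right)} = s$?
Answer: $0$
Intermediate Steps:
$Z{\left(J \right)} = 2 J \left(6 + J\right)$
$N{\left(d \right)} = \sqrt{3} \sqrt{d}$ ($N{\left(d \right)} = \sqrt{d + 2 d} = \sqrt{3 d} = \sqrt{3} \sqrt{d}$)
$M = 9$ ($M = 2 - -7 = 2 + 7 = 9$)
$\left(5 + Z{\left(4 \right)}\right)^{2} N{\left(W{\left(0 \right)} \right)} M = \left(5 + 2 \cdot 4 \left(6 + 4\right)\right)^{2} \sqrt{3} \sqrt{0} \cdot 9 = \left(5 + 2 \cdot 4 \cdot 10\right)^{2} \sqrt{3} \cdot 0 \cdot 9 = \left(5 + 80\right)^{2} \cdot 0 \cdot 9 = 85^{2} \cdot 0 \cdot 9 = 7225 \cdot 0 \cdot 9 = 0 \cdot 9 = 0$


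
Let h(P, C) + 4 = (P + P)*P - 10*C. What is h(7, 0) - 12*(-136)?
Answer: 1726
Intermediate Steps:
h(P, C) = -4 - 10*C + 2*P² (h(P, C) = -4 + ((P + P)*P - 10*C) = -4 + ((2*P)*P - 10*C) = -4 + (2*P² - 10*C) = -4 + (-10*C + 2*P²) = -4 - 10*C + 2*P²)
h(7, 0) - 12*(-136) = (-4 - 10*0 + 2*7²) - 12*(-136) = (-4 + 0 + 2*49) + 1632 = (-4 + 0 + 98) + 1632 = 94 + 1632 = 1726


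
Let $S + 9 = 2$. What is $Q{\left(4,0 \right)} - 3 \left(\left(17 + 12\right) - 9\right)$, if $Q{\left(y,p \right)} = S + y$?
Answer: $-63$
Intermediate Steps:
$S = -7$ ($S = -9 + 2 = -7$)
$Q{\left(y,p \right)} = -7 + y$
$Q{\left(4,0 \right)} - 3 \left(\left(17 + 12\right) - 9\right) = \left(-7 + 4\right) - 3 \left(\left(17 + 12\right) - 9\right) = -3 - 3 \left(29 - 9\right) = -3 - 60 = -63$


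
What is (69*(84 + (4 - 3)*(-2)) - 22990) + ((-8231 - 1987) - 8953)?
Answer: -36503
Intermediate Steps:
(69*(84 + (4 - 3)*(-2)) - 22990) + ((-8231 - 1987) - 8953) = (69*(84 + 1*(-2)) - 22990) + (-10218 - 8953) = (69*(84 - 2) - 22990) - 19171 = (69*82 - 22990) - 19171 = (5658 - 22990) - 19171 = -17332 - 19171 = -36503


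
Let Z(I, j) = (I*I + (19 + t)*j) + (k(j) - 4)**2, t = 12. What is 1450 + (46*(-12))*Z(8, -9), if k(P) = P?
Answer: 26842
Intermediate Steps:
Z(I, j) = I**2 + (-4 + j)**2 + 31*j (Z(I, j) = (I*I + (19 + 12)*j) + (j - 4)**2 = (I**2 + 31*j) + (-4 + j)**2 = I**2 + (-4 + j)**2 + 31*j)
1450 + (46*(-12))*Z(8, -9) = 1450 + (46*(-12))*(8**2 + (-4 - 9)**2 + 31*(-9)) = 1450 - 552*(64 + (-13)**2 - 279) = 1450 - 552*(64 + 169 - 279) = 1450 - 552*(-46) = 1450 + 25392 = 26842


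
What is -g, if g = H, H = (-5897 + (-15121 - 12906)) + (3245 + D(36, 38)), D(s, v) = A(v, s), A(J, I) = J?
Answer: 30641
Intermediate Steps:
D(s, v) = v
H = -30641 (H = (-5897 + (-15121 - 12906)) + (3245 + 38) = (-5897 - 28027) + 3283 = -33924 + 3283 = -30641)
g = -30641
-g = -1*(-30641) = 30641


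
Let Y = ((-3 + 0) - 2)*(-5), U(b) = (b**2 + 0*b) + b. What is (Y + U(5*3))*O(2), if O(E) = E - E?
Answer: 0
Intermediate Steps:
O(E) = 0
U(b) = b + b**2 (U(b) = (b**2 + 0) + b = b**2 + b = b + b**2)
Y = 25 (Y = (-3 - 2)*(-5) = -5*(-5) = 25)
(Y + U(5*3))*O(2) = (25 + (5*3)*(1 + 5*3))*0 = (25 + 15*(1 + 15))*0 = (25 + 15*16)*0 = (25 + 240)*0 = 265*0 = 0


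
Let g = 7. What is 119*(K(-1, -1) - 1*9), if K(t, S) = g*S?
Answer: -1904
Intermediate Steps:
K(t, S) = 7*S
119*(K(-1, -1) - 1*9) = 119*(7*(-1) - 1*9) = 119*(-7 - 9) = 119*(-16) = -1904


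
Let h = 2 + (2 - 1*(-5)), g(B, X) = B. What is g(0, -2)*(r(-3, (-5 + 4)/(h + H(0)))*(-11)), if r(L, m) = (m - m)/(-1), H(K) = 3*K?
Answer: 0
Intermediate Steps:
h = 9 (h = 2 + (2 + 5) = 2 + 7 = 9)
r(L, m) = 0 (r(L, m) = 0*(-1) = 0)
g(0, -2)*(r(-3, (-5 + 4)/(h + H(0)))*(-11)) = 0*(0*(-11)) = 0*0 = 0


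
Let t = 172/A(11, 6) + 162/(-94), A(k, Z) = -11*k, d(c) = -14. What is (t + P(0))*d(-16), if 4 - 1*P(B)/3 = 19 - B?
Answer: 3833200/5687 ≈ 674.03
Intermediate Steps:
t = -17885/5687 (t = 172/((-11*11)) + 162/(-94) = 172/(-121) + 162*(-1/94) = 172*(-1/121) - 81/47 = -172/121 - 81/47 = -17885/5687 ≈ -3.1449)
P(B) = -45 + 3*B (P(B) = 12 - 3*(19 - B) = 12 + (-57 + 3*B) = -45 + 3*B)
(t + P(0))*d(-16) = (-17885/5687 + (-45 + 3*0))*(-14) = (-17885/5687 + (-45 + 0))*(-14) = (-17885/5687 - 45)*(-14) = -273800/5687*(-14) = 3833200/5687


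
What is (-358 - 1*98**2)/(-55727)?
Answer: 9962/55727 ≈ 0.17876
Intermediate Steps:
(-358 - 1*98**2)/(-55727) = (-358 - 1*9604)*(-1/55727) = (-358 - 9604)*(-1/55727) = -9962*(-1/55727) = 9962/55727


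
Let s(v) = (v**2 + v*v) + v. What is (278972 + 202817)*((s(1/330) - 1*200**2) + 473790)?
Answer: 517263248152567/2475 ≈ 2.0900e+11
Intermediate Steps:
s(v) = v + 2*v**2 (s(v) = (v**2 + v**2) + v = 2*v**2 + v = v + 2*v**2)
(278972 + 202817)*((s(1/330) - 1*200**2) + 473790) = (278972 + 202817)*(((1 + 2/330)/330 - 1*200**2) + 473790) = 481789*(((1 + 2*(1/330))/330 - 1*40000) + 473790) = 481789*(((1 + 1/165)/330 - 40000) + 473790) = 481789*(((1/330)*(166/165) - 40000) + 473790) = 481789*((83/27225 - 40000) + 473790) = 481789*(-1088999917/27225 + 473790) = 481789*(11809932833/27225) = 517263248152567/2475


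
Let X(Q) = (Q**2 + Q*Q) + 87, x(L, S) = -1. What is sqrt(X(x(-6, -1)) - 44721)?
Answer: 2*I*sqrt(11158) ≈ 211.26*I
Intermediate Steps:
X(Q) = 87 + 2*Q**2 (X(Q) = (Q**2 + Q**2) + 87 = 2*Q**2 + 87 = 87 + 2*Q**2)
sqrt(X(x(-6, -1)) - 44721) = sqrt((87 + 2*(-1)**2) - 44721) = sqrt((87 + 2*1) - 44721) = sqrt((87 + 2) - 44721) = sqrt(89 - 44721) = sqrt(-44632) = 2*I*sqrt(11158)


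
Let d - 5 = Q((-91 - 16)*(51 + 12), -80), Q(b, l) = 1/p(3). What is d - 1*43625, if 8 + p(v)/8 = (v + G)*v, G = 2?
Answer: -2442719/56 ≈ -43620.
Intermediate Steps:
p(v) = -64 + 8*v*(2 + v) (p(v) = -64 + 8*((v + 2)*v) = -64 + 8*((2 + v)*v) = -64 + 8*(v*(2 + v)) = -64 + 8*v*(2 + v))
Q(b, l) = 1/56 (Q(b, l) = 1/(-64 + 8*3**2 + 16*3) = 1/(-64 + 8*9 + 48) = 1/(-64 + 72 + 48) = 1/56)
d = 281/56 (d = 5 + 1/56 = 281/56 ≈ 5.0179)
d - 1*43625 = 281/56 - 1*43625 = 281/56 - 43625 = -2442719/56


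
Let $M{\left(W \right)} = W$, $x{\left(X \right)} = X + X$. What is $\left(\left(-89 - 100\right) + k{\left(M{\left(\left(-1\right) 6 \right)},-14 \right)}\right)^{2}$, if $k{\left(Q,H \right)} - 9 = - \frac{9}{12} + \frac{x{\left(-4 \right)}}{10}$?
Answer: $\frac{13184161}{400} \approx 32960.0$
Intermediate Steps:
$x{\left(X \right)} = 2 X$
$k{\left(Q,H \right)} = \frac{149}{20}$ ($k{\left(Q,H \right)} = 9 + \left(- \frac{9}{12} + \frac{2 \left(-4\right)}{10}\right) = 9 - \frac{31}{20} = \frac{149}{20}$)
$\left(\left(-89 - 100\right) + k{\left(M{\left(\left(-1\right) 6 \right)},-14 \right)}\right)^{2} = \left(\left(-89 - 100\right) + \frac{149}{20}\right)^{2} = \left(-189 + \frac{149}{20}\right)^{2} = \left(- \frac{3631}{20}\right)^{2} = \frac{13184161}{400}$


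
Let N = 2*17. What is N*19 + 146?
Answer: 792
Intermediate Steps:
N = 34
N*19 + 146 = 34*19 + 146 = 646 + 146 = 792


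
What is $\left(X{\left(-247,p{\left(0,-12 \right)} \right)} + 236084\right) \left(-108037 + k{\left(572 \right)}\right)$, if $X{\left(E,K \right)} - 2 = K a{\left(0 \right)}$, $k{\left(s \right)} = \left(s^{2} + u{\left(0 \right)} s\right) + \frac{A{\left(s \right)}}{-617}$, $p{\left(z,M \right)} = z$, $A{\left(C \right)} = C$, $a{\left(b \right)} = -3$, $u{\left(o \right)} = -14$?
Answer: $\frac{30755440484426}{617} \approx 4.9847 \cdot 10^{10}$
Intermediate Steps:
$k{\left(s \right)} = s^{2} - \frac{8639 s}{617}$ ($k{\left(s \right)} = \left(s^{2} - 14 s\right) + \frac{s}{-617} = \left(s^{2} - 14 s\right) + s \left(- \frac{1}{617}\right) = \left(s^{2} - 14 s\right) - \frac{s}{617} = s^{2} - \frac{8639 s}{617}$)
$X{\left(E,K \right)} = 2 - 3 K$ ($X{\left(E,K \right)} = 2 + K \left(-3\right) = 2 - 3 K$)
$\left(X{\left(-247,p{\left(0,-12 \right)} \right)} + 236084\right) \left(-108037 + k{\left(572 \right)}\right) = \left(\left(2 - 0\right) + 236084\right) \left(-108037 + \frac{1}{617} \cdot 572 \left(-8639 + 617 \cdot 572\right)\right) = \left(\left(2 + 0\right) + 236084\right) \left(-108037 + \frac{1}{617} \cdot 572 \left(-8639 + 352924\right)\right) = \left(2 + 236084\right) \left(-108037 + \frac{1}{617} \cdot 572 \cdot 344285\right) = 236086 \left(-108037 + \frac{196931020}{617}\right) = 236086 \cdot \frac{130272191}{617} = \frac{30755440484426}{617}$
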